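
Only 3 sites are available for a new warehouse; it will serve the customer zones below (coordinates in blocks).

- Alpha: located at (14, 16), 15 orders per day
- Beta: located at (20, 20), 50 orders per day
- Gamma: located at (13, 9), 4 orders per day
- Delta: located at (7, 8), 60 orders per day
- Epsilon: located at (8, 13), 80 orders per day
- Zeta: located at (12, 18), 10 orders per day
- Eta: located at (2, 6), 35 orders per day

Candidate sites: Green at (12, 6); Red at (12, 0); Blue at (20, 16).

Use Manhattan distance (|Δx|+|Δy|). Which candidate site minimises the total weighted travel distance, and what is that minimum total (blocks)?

Green, total 3066 blocks

Total weighted distance at each candidate:
  Green (12, 6): total = 3066
  Red (12, 0): total = 4590
  Blue (20, 16): total = 3886
Minimum is at Green with total 3066 blocks.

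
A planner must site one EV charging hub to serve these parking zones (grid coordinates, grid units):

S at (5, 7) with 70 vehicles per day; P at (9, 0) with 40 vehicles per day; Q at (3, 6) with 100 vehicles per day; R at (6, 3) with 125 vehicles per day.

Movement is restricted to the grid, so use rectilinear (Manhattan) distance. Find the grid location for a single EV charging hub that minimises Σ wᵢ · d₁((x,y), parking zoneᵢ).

Manhattan distance separates: Σwᵢ(|x−xᵢ|+|y−yᵢ|) = Σwᵢ|x−xᵢ| + Σwᵢ|y−yᵢ|, so x and y are optimised independently as 1-D weighted medians.
Total weight W = 335; half = 167.5.
x-coordinate, sorted with cumulative weight:
  x=3 (Q, w=100) cum 100
  x=5 (S, w=70) cum 170  ← median
  x=6 (R, w=125) cum 295
  x=9 (P, w=40) cum 335
⇒ x* = 5
y-coordinate, sorted with cumulative weight:
  y=0 (P, w=40) cum 40
  y=3 (R, w=125) cum 165
  y=6 (Q, w=100) cum 265  ← median
  y=7 (S, w=70) cum 335
⇒ y* = 6

(5, 6)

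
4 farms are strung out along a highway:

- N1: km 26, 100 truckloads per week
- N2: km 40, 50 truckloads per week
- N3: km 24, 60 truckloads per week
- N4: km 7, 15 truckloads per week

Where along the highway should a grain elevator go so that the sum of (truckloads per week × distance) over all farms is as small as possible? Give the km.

For a sum of weighted absolute distances on a line, the optimum is the weighted median (not the mean). Total weight W = 225; half-weight = 112.5.
Sort by position and accumulate weight:
  km 7 (N4, w=15) → cum 15
  km 24 (N3, w=60) → cum 75
  km 26 (N1, w=100) → cum 175  ≥ 112.5 → median here
  km 40 (N2, w=50) → cum 225
Optimal location: km 26.

x = 26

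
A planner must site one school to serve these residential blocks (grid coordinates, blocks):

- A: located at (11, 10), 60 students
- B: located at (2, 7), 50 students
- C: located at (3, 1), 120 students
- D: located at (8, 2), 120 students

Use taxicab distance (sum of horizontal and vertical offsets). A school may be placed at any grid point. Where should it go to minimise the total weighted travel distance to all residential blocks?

(8, 2)

Manhattan distance separates: Σwᵢ(|x−xᵢ|+|y−yᵢ|) = Σwᵢ|x−xᵢ| + Σwᵢ|y−yᵢ|, so x and y are optimised independently as 1-D weighted medians.
Total weight W = 350; half = 175.
x-coordinate, sorted with cumulative weight:
  x=2 (B, w=50) cum 50
  x=3 (C, w=120) cum 170
  x=8 (D, w=120) cum 290  ← median
  x=11 (A, w=60) cum 350
⇒ x* = 8
y-coordinate, sorted with cumulative weight:
  y=1 (C, w=120) cum 120
  y=2 (D, w=120) cum 240  ← median
  y=7 (B, w=50) cum 290
  y=10 (A, w=60) cum 350
⇒ y* = 2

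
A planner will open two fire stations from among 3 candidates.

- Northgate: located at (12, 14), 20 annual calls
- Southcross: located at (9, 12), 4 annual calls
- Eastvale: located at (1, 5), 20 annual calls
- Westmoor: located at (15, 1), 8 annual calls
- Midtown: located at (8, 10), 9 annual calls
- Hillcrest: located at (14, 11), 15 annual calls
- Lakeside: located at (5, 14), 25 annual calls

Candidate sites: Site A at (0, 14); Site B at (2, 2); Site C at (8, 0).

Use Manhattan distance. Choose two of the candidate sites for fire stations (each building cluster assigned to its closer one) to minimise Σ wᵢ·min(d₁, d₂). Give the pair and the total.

{Site A, Site B}, total 964

Evaluate every pair (each demand assigned to the nearer of the two):
  {Site A, Site B}: total = 964
  {Site A, Site C}: total = 1018
  {Site B, Site C}: total = 1276
Best pair: {Site A, Site B} with total 964.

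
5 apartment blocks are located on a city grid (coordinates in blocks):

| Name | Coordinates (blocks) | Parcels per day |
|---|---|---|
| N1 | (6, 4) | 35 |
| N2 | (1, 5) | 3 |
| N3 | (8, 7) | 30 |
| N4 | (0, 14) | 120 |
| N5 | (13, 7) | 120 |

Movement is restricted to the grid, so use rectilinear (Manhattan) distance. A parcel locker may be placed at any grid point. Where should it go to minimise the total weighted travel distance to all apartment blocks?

(6, 7)

Manhattan distance separates: Σwᵢ(|x−xᵢ|+|y−yᵢ|) = Σwᵢ|x−xᵢ| + Σwᵢ|y−yᵢ|, so x and y are optimised independently as 1-D weighted medians.
Total weight W = 308; half = 154.
x-coordinate, sorted with cumulative weight:
  x=0 (N4, w=120) cum 120
  x=1 (N2, w=3) cum 123
  x=6 (N1, w=35) cum 158  ← median
  x=8 (N3, w=30) cum 188
  x=13 (N5, w=120) cum 308
⇒ x* = 6
y-coordinate, sorted with cumulative weight:
  y=4 (N1, w=35) cum 35
  y=5 (N2, w=3) cum 38
  y=7 (N3, w=30) cum 68
  y=7 (N5, w=120) cum 188  ← median
  y=14 (N4, w=120) cum 308
⇒ y* = 7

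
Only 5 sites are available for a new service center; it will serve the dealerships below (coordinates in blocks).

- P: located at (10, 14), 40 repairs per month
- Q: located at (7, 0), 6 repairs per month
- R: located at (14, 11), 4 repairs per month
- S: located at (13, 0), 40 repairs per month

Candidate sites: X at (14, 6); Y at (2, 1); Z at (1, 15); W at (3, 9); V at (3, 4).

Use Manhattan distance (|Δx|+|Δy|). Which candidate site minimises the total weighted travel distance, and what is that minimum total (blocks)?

X, total 858 blocks

Total weighted distance at each candidate:
  X (14, 6): total = 858
  Y (2, 1): total = 1444
  Z (1, 15): total = 1674
  W (3, 9): total = 1370
  V (3, 4): total = 1360
Minimum is at X with total 858 blocks.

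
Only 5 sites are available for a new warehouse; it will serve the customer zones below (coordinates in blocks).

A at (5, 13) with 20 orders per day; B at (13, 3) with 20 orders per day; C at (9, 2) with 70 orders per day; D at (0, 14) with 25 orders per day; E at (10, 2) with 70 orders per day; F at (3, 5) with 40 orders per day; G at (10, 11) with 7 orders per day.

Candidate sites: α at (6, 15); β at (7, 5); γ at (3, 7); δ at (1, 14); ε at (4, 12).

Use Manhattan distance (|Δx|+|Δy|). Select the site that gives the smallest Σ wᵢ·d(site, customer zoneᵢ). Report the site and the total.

β, total 1753 blocks

Total weighted distance at each candidate:
  α (6, 15): total = 3501
  β (7, 5): total = 1753
  γ (3, 7): total = 2457
  δ (1, 14): total = 3979
  ε (4, 12): total = 3089
Minimum is at β with total 1753 blocks.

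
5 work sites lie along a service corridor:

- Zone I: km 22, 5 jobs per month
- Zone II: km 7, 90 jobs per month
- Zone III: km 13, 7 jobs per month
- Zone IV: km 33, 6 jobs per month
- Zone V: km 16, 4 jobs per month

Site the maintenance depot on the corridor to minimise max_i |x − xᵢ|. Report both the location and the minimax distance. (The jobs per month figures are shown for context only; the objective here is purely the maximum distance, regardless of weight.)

The 1-center on a line is the midpoint of the two extreme points: leftmost at 7, rightmost at 33.
Optimal location = (7 + 33)/2 = 20; maximum distance = (33 − 7)/2 = 13.

location 20, max distance 13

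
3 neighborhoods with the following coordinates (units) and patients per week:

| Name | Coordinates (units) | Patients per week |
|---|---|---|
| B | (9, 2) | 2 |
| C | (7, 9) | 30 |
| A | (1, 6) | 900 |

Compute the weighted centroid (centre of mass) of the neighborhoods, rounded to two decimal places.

The minimiser of Σwᵢ‖p−pᵢ‖² is the weighted centroid p* = (Σwᵢpᵢ)/(Σwᵢ).
Σwᵢ = 932.
Σwᵢxᵢ = 2·9 + 30·7 + 900·1 = 1128.
Σwᵢyᵢ = 2·2 + 30·9 + 900·6 = 5674.
x* = 1128/932 = 1.21, y* = 5674/932 = 6.09.

(1.21, 6.09)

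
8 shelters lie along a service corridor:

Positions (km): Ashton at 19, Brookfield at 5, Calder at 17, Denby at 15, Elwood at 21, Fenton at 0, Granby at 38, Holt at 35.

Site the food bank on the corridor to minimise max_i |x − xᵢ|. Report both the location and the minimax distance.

The 1-center on a line is the midpoint of the two extreme points: leftmost at 0, rightmost at 38.
Optimal location = (0 + 38)/2 = 19; maximum distance = (38 − 0)/2 = 19.

location 19, max distance 19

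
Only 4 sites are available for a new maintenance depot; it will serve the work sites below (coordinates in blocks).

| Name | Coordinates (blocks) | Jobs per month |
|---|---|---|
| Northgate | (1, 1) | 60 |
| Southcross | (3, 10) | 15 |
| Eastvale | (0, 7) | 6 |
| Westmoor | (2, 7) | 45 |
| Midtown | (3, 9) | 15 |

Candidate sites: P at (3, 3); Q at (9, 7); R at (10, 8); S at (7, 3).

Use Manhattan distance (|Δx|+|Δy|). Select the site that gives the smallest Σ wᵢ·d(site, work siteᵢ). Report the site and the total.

Total weighted distance at each candidate:
  P (3, 3): total = 702
  Q (9, 7): total = 1464
  R (10, 8): total = 1686
  S (7, 3): total = 1266
Minimum is at P with total 702 blocks.

P, total 702 blocks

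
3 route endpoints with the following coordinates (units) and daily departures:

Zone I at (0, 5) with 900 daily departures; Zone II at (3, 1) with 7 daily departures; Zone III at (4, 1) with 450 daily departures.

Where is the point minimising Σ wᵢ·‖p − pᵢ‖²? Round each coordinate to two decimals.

(1.34, 3.65)

The minimiser of Σwᵢ‖p−pᵢ‖² is the weighted centroid p* = (Σwᵢpᵢ)/(Σwᵢ).
Σwᵢ = 1357.
Σwᵢxᵢ = 900·0 + 7·3 + 450·4 = 1821.
Σwᵢyᵢ = 900·5 + 7·1 + 450·1 = 4957.
x* = 1821/1357 = 1.34, y* = 4957/1357 = 3.65.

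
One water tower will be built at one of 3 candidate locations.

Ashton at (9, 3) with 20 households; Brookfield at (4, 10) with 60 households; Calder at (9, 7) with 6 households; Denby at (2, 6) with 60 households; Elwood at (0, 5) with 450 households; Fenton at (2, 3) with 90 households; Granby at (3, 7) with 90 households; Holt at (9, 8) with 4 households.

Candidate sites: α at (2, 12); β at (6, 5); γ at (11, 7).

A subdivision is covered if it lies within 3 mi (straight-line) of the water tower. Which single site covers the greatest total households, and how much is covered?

α, covering 60

Coverage radius r = 3 mi; a point is covered iff (Δx)²+(Δy)² ≤ 3² = 9.
  α (2, 12): covers {Brookfield} → 60
  β (6, 5): covers {none} → 0
  γ (11, 7): covers {Calder, Holt} → 10
Maximum coverage at α: 60 households.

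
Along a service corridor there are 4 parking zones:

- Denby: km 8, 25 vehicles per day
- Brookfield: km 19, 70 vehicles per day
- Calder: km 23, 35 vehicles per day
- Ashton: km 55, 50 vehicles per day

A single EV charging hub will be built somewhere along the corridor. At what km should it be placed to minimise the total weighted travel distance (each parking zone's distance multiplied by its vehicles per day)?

x = 19

For a sum of weighted absolute distances on a line, the optimum is the weighted median (not the mean). Total weight W = 180; half-weight = 90.
Sort by position and accumulate weight:
  km 8 (Denby, w=25) → cum 25
  km 19 (Brookfield, w=70) → cum 95  ≥ 90 → median here
  km 23 (Calder, w=35) → cum 130
  km 55 (Ashton, w=50) → cum 180
Optimal location: km 19.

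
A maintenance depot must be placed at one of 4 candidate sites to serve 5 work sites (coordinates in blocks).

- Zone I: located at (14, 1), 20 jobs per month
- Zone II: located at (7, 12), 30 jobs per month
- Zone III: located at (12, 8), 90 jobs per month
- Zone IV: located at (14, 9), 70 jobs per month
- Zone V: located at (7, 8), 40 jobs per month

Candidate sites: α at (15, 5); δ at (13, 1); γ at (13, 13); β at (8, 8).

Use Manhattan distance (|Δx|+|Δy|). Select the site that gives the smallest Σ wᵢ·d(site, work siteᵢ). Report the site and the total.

Total weighted distance at each candidate:
  α (15, 5): total = 1880
  δ (13, 1): total = 2400
  γ (13, 13): total = 1800
  β (8, 8): total = 1300
Minimum is at β with total 1300 blocks.

β, total 1300 blocks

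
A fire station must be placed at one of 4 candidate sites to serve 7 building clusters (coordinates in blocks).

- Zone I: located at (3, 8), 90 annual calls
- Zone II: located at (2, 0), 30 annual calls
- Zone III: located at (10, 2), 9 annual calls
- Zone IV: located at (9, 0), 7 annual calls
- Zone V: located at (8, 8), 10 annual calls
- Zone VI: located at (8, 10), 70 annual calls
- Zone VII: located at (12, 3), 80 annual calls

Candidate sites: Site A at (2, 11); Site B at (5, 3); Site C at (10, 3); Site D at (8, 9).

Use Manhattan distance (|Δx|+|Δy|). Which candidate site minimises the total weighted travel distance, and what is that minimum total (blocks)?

Site D, total 2021 blocks

Total weighted distance at each candidate:
  Site A (2, 11): total = 2989
  Site B (5, 3): total = 2253
  Site C (10, 3): total = 2307
  Site D (8, 9): total = 2021
Minimum is at Site D with total 2021 blocks.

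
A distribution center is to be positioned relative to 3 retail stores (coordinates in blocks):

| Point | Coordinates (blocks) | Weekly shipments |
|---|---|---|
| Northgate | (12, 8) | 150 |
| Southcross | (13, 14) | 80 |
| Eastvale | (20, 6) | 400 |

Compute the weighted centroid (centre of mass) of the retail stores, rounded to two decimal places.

The minimiser of Σwᵢ‖p−pᵢ‖² is the weighted centroid p* = (Σwᵢpᵢ)/(Σwᵢ).
Σwᵢ = 630.
Σwᵢxᵢ = 150·12 + 80·13 + 400·20 = 10840.
Σwᵢyᵢ = 150·8 + 80·14 + 400·6 = 4720.
x* = 10840/630 = 17.21, y* = 4720/630 = 7.49.

(17.21, 7.49)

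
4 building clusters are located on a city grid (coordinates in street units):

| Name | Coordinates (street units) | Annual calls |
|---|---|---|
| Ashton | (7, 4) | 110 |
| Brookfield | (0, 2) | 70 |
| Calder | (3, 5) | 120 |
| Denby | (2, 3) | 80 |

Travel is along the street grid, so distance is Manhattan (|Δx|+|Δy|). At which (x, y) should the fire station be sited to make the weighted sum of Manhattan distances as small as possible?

(3, 4)

Manhattan distance separates: Σwᵢ(|x−xᵢ|+|y−yᵢ|) = Σwᵢ|x−xᵢ| + Σwᵢ|y−yᵢ|, so x and y are optimised independently as 1-D weighted medians.
Total weight W = 380; half = 190.
x-coordinate, sorted with cumulative weight:
  x=0 (Brookfield, w=70) cum 70
  x=2 (Denby, w=80) cum 150
  x=3 (Calder, w=120) cum 270  ← median
  x=7 (Ashton, w=110) cum 380
⇒ x* = 3
y-coordinate, sorted with cumulative weight:
  y=2 (Brookfield, w=70) cum 70
  y=3 (Denby, w=80) cum 150
  y=4 (Ashton, w=110) cum 260  ← median
  y=5 (Calder, w=120) cum 380
⇒ y* = 4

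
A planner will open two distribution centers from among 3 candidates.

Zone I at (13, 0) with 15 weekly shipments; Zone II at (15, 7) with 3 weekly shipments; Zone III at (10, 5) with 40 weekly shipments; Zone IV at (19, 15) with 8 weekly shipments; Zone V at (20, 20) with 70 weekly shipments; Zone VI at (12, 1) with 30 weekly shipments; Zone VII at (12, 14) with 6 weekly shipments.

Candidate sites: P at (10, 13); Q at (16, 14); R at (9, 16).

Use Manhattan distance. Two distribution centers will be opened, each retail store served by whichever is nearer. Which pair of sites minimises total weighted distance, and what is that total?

Evaluate every pair (each demand assigned to the nearer of the two):
  {P, Q}: total = 1754
  {Q, R}: total = 2025
  {P, R}: total = 2169
Best pair: {P, Q} with total 1754.

{P, Q}, total 1754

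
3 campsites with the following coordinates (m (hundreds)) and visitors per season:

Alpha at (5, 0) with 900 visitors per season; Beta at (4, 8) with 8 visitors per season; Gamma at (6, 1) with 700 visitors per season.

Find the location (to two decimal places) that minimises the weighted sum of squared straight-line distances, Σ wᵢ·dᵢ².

(5.43, 0.48)

The minimiser of Σwᵢ‖p−pᵢ‖² is the weighted centroid p* = (Σwᵢpᵢ)/(Σwᵢ).
Σwᵢ = 1608.
Σwᵢxᵢ = 900·5 + 8·4 + 700·6 = 8732.
Σwᵢyᵢ = 900·0 + 8·8 + 700·1 = 764.
x* = 8732/1608 = 5.43, y* = 764/1608 = 0.48.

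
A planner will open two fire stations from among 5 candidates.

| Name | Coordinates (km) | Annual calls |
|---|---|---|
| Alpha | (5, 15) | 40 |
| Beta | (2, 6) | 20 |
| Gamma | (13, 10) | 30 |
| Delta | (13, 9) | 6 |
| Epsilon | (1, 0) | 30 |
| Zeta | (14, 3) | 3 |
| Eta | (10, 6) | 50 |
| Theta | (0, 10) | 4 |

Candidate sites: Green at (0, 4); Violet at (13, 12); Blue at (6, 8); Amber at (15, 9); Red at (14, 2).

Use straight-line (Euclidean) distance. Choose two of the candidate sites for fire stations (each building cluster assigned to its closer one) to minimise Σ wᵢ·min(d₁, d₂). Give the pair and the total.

Evaluate every pair (each demand assigned to the nearer of the two):
  {Green, Violet}: total = 986.6
  {Green, Blue}: total = 999.8
  {Blue, Amber}: total = 1001.5
  {Violet, Blue}: total = 1009.4
  {Green, Amber}: total = 1059.6
  {Blue, Red}: total = 1168.0
  {Green, Red}: total = 1257.7
  {Violet, Red}: total = 1403.4
  {Violet, Amber}: total = 1526.1
  {Amber, Red}: total = 1539.1
Best pair: {Green, Violet} with total 986.6.

{Green, Violet}, total 986.6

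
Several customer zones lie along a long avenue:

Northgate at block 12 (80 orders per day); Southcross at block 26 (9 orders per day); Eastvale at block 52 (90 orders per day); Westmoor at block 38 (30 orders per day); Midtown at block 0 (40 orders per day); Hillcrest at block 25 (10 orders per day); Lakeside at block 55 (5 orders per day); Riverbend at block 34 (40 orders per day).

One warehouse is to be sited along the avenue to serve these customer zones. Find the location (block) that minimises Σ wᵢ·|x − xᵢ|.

For a sum of weighted absolute distances on a line, the optimum is the weighted median (not the mean). Total weight W = 304; half-weight = 152.
Sort by position and accumulate weight:
  block 0 (Midtown, w=40) → cum 40
  block 12 (Northgate, w=80) → cum 120
  block 25 (Hillcrest, w=10) → cum 130
  block 26 (Southcross, w=9) → cum 139
  block 34 (Riverbend, w=40) → cum 179  ≥ 152 → median here
  block 38 (Westmoor, w=30) → cum 209
  block 52 (Eastvale, w=90) → cum 299
  block 55 (Lakeside, w=5) → cum 304
Optimal location: block 34.

x = 34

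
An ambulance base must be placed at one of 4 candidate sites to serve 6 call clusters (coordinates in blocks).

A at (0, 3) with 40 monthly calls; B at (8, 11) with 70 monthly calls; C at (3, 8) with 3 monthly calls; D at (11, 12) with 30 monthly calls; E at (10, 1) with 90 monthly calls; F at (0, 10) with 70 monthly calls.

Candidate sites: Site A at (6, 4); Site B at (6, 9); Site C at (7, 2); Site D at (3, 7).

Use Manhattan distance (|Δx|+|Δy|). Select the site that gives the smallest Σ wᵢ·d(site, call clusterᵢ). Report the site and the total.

Site B, total 2582 blocks

Total weighted distance at each candidate:
  Site A (6, 4): total = 2791
  Site B (6, 9): total = 2582
  Site C (7, 2): total = 2880
  Site D (3, 7): total = 2893
Minimum is at Site B with total 2582 blocks.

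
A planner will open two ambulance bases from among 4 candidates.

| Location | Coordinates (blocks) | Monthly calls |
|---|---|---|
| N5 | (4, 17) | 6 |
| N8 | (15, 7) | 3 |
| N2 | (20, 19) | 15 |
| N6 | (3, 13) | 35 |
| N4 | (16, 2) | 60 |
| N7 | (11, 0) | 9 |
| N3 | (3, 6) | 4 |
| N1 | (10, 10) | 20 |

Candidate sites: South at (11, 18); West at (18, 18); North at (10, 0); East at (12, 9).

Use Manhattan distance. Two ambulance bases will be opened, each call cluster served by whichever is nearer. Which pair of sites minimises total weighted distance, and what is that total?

{South, North}, total 1410

Evaluate every pair (each demand assigned to the nearer of the two):
  {South, North}: total = 1410
  {North, East}: total = 1433
  {West, East}: total = 1463
  {South, East}: total = 1526
  {West, North}: total = 1612
  {South, West}: total = 2092
Best pair: {South, North} with total 1410.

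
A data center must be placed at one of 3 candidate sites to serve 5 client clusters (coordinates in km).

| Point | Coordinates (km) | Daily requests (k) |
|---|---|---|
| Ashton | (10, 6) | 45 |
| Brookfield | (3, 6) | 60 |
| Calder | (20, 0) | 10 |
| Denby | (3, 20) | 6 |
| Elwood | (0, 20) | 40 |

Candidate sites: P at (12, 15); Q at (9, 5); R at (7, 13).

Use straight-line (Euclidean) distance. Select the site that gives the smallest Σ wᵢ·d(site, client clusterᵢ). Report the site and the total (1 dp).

Total weighted distance at each candidate:
  P (12, 15): total = 1930.3
  Q (9, 5): total = 1346.1
  R (7, 13): total = 1454.6
Minimum is at Q with total 1346.1 km.

Q, total 1346.1 km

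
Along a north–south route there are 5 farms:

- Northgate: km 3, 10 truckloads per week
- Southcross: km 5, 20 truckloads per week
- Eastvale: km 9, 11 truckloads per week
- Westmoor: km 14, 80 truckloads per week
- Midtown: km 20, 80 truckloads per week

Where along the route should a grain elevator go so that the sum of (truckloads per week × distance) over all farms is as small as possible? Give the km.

For a sum of weighted absolute distances on a line, the optimum is the weighted median (not the mean). Total weight W = 201; half-weight = 100.5.
Sort by position and accumulate weight:
  km 3 (Northgate, w=10) → cum 10
  km 5 (Southcross, w=20) → cum 30
  km 9 (Eastvale, w=11) → cum 41
  km 14 (Westmoor, w=80) → cum 121  ≥ 100.5 → median here
  km 20 (Midtown, w=80) → cum 201
Optimal location: km 14.

x = 14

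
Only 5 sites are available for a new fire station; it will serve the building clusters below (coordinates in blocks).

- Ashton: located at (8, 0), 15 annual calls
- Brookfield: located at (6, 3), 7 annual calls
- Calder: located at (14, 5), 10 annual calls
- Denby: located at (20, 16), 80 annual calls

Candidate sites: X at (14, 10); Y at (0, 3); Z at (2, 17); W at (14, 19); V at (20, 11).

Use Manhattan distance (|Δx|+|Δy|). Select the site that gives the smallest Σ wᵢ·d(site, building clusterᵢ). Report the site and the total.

V, total 1019 blocks

Total weighted distance at each candidate:
  X (14, 10): total = 1355
  Y (0, 3): total = 3007
  Z (2, 17): total = 2231
  W (14, 19): total = 1403
  V (20, 11): total = 1019
Minimum is at V with total 1019 blocks.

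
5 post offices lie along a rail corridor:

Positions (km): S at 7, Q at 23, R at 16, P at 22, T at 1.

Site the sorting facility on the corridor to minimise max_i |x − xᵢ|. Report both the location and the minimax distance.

The 1-center on a line is the midpoint of the two extreme points: leftmost at 1, rightmost at 23.
Optimal location = (1 + 23)/2 = 12; maximum distance = (23 − 1)/2 = 11.

location 12, max distance 11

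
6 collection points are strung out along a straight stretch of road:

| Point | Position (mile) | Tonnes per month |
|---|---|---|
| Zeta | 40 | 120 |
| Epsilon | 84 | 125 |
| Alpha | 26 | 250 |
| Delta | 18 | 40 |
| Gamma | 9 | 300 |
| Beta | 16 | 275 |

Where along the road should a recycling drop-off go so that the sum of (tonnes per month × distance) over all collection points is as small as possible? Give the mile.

For a sum of weighted absolute distances on a line, the optimum is the weighted median (not the mean). Total weight W = 1110; half-weight = 555.
Sort by position and accumulate weight:
  mile 9 (Gamma, w=300) → cum 300
  mile 16 (Beta, w=275) → cum 575  ≥ 555 → median here
  mile 18 (Delta, w=40) → cum 615
  mile 26 (Alpha, w=250) → cum 865
  mile 40 (Zeta, w=120) → cum 985
  mile 84 (Epsilon, w=125) → cum 1110
Optimal location: mile 16.

x = 16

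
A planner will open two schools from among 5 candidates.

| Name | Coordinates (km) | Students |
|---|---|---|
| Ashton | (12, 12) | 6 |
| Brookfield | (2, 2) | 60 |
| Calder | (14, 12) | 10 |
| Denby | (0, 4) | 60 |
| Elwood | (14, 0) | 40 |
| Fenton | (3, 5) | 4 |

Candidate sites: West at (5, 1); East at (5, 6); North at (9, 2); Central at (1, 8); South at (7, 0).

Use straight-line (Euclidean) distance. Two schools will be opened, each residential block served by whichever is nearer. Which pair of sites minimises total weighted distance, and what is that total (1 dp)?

Evaluate every pair (each demand assigned to the nearer of the two):
  {West, North}: total = 947.3
  {East, North}: total = 1010.9
  {North, Central}: total = 1016.6
  {West, Central}: total = 1020.0
  {West, East}: total = 1047.5
  {West, South}: total = 1054.4
  {Central, South}: total = 1071.2
  {East, South}: total = 1075.5
  {East, Central}: total = 1152.5
  {North, South}: total = 1222.3
Best pair: {West, North} with total 947.3.

{West, North}, total 947.3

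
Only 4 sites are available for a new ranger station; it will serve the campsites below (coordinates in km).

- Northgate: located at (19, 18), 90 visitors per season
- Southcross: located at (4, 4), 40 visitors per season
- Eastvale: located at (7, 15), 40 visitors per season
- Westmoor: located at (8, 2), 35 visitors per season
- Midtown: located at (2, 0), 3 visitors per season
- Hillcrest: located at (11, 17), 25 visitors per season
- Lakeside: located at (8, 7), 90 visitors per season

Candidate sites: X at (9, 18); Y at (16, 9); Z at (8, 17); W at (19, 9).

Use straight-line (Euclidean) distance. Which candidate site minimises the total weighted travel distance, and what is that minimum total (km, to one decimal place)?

Z, total 3181.7 km

Total weighted distance at each candidate:
  X (9, 18): total = 3307.9
  Y (16, 9): total = 3206.5
  Z (8, 17): total = 3181.7
  W (19, 9): total = 3782.2
Minimum is at Z with total 3181.7 km.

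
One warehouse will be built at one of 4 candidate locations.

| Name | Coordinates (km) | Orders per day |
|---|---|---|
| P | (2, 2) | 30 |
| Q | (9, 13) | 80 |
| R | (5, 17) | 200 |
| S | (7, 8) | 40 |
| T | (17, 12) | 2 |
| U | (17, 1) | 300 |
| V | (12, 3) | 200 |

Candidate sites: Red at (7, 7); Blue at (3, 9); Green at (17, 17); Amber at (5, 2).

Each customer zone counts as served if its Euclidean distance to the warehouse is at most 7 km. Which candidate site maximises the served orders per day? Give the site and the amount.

Red, covering 320

Coverage radius r = 7 km; a point is covered iff (Δx)²+(Δy)² ≤ 7² = 49.
  Red (7, 7): covers {Q, S, V} → 320
  Blue (3, 9): covers {S} → 40
  Green (17, 17): covers {T} → 2
  Amber (5, 2): covers {P, S} → 70
Maximum coverage at Red: 320 orders per day.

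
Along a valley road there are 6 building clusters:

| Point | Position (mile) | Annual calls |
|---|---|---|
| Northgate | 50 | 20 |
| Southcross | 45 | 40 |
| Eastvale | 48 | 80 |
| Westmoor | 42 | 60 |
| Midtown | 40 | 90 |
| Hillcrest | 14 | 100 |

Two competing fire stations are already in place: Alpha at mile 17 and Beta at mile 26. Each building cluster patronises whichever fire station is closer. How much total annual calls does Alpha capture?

The indifferent point is the midpoint (17+26)/2 = 21.5; building clusters left of it (closer to Alpha at 17) go to Alpha, those right go to Beta.
  Hillcrest at 14 (w=100) → Alpha
  Midtown at 40 (w=90) → Beta
  Westmoor at 42 (w=60) → Beta
  Southcross at 45 (w=40) → Beta
  Eastvale at 48 (w=80) → Beta
  Northgate at 50 (w=20) → Beta
Alpha captures 100; Beta captures 290.

100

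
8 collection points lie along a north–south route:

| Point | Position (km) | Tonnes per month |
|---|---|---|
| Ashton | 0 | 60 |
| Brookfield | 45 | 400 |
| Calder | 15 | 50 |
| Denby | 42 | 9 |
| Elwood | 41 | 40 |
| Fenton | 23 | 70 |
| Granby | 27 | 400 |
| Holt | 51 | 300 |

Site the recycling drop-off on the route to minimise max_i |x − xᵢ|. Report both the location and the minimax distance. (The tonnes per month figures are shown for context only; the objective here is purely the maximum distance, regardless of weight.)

The 1-center on a line is the midpoint of the two extreme points: leftmost at 0, rightmost at 51.
Optimal location = (0 + 51)/2 = 25.5; maximum distance = (51 − 0)/2 = 25.5.

location 25.5, max distance 25.5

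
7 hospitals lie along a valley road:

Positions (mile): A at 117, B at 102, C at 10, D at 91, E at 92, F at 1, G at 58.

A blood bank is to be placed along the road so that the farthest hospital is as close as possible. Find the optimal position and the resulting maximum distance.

location 59, max distance 58

The 1-center on a line is the midpoint of the two extreme points: leftmost at 1, rightmost at 117.
Optimal location = (1 + 117)/2 = 59; maximum distance = (117 − 1)/2 = 58.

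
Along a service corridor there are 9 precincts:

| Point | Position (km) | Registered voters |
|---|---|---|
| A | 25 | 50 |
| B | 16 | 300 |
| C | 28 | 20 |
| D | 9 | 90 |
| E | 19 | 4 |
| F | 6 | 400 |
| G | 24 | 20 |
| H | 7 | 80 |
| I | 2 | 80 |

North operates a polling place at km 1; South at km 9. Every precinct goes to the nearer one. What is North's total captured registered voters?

The indifferent point is the midpoint (1+9)/2 = 5; precincts left of it (closer to North at 1) go to North, those right go to South.
  I at 2 (w=80) → North
  F at 6 (w=400) → South
  H at 7 (w=80) → South
  D at 9 (w=90) → South
  B at 16 (w=300) → South
  E at 19 (w=4) → South
  G at 24 (w=20) → South
  A at 25 (w=50) → South
  C at 28 (w=20) → South
North captures 80; South captures 964.

80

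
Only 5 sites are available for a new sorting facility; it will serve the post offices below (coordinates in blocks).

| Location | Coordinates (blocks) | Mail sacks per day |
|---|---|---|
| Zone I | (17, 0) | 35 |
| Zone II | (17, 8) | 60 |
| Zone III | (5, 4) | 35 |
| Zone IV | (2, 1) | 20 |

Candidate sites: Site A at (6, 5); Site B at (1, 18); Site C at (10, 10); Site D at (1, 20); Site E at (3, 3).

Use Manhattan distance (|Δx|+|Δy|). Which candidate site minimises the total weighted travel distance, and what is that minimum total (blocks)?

Site A, total 1630 blocks

Total weighted distance at each candidate:
  Site A (6, 5): total = 1630
  Site B (1, 18): total = 3740
  Site C (10, 10): total = 1860
  Site D (1, 20): total = 4040
  Site E (3, 3): total = 1900
Minimum is at Site A with total 1630 blocks.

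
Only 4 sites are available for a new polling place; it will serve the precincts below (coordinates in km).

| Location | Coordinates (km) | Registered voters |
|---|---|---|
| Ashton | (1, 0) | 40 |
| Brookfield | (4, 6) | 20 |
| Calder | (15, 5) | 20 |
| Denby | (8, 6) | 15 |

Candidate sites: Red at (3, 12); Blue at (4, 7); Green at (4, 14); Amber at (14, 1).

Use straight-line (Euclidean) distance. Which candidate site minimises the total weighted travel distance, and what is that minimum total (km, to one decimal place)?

Total weighted distance at each candidate:
  Red (3, 12): total = 1003.3
  Blue (4, 7): total = 610.1
  Green (4, 14): total = 1151.1
  Amber (14, 1): total = 944.8
Minimum is at Blue with total 610.1 km.

Blue, total 610.1 km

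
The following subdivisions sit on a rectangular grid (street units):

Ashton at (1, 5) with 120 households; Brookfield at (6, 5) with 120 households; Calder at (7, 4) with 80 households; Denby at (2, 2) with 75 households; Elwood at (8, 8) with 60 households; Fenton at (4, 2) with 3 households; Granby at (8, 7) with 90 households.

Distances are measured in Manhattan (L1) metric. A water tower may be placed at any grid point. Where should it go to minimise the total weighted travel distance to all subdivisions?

Manhattan distance separates: Σwᵢ(|x−xᵢ|+|y−yᵢ|) = Σwᵢ|x−xᵢ| + Σwᵢ|y−yᵢ|, so x and y are optimised independently as 1-D weighted medians.
Total weight W = 548; half = 274.
x-coordinate, sorted with cumulative weight:
  x=1 (Ashton, w=120) cum 120
  x=2 (Denby, w=75) cum 195
  x=4 (Fenton, w=3) cum 198
  x=6 (Brookfield, w=120) cum 318  ← median
  x=7 (Calder, w=80) cum 398
  x=8 (Elwood, w=60) cum 458
  x=8 (Granby, w=90) cum 548
⇒ x* = 6
y-coordinate, sorted with cumulative weight:
  y=2 (Denby, w=75) cum 75
  y=2 (Fenton, w=3) cum 78
  y=4 (Calder, w=80) cum 158
  y=5 (Ashton, w=120) cum 278  ← median
  y=5 (Brookfield, w=120) cum 398
  y=7 (Granby, w=90) cum 488
  y=8 (Elwood, w=60) cum 548
⇒ y* = 5

(6, 5)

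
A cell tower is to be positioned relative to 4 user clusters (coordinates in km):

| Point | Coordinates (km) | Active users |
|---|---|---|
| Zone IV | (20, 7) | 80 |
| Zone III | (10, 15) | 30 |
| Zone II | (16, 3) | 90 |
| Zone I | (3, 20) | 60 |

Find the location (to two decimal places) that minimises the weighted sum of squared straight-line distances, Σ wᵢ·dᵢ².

(13.54, 9.54)

The minimiser of Σwᵢ‖p−pᵢ‖² is the weighted centroid p* = (Σwᵢpᵢ)/(Σwᵢ).
Σwᵢ = 260.
Σwᵢxᵢ = 80·20 + 30·10 + 90·16 + 60·3 = 3520.
Σwᵢyᵢ = 80·7 + 30·15 + 90·3 + 60·20 = 2480.
x* = 3520/260 = 13.54, y* = 2480/260 = 9.54.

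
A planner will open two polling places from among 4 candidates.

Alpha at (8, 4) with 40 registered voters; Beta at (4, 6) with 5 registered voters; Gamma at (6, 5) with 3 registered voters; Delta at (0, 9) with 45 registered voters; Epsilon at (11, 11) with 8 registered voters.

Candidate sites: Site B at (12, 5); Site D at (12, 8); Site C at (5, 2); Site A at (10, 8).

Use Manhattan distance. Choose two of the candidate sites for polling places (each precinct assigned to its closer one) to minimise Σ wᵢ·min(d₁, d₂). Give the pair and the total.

Evaluate every pair (each demand assigned to the nearer of the two):
  {Site C, Site A}: total = 764
  {Site B, Site A}: total = 785
  {Site D, Site C}: total = 809
  {Site D, Site A}: total = 828
  {Site B, Site C}: total = 833
  {Site B, Site D}: total = 880
Best pair: {Site C, Site A} with total 764.

{Site C, Site A}, total 764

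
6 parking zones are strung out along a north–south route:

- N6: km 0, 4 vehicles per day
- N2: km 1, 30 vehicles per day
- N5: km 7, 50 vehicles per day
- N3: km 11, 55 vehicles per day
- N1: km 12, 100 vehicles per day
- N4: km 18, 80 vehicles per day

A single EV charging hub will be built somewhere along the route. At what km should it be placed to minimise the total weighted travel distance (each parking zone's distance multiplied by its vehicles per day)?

x = 12

For a sum of weighted absolute distances on a line, the optimum is the weighted median (not the mean). Total weight W = 319; half-weight = 159.5.
Sort by position and accumulate weight:
  km 0 (N6, w=4) → cum 4
  km 1 (N2, w=30) → cum 34
  km 7 (N5, w=50) → cum 84
  km 11 (N3, w=55) → cum 139
  km 12 (N1, w=100) → cum 239  ≥ 159.5 → median here
  km 18 (N4, w=80) → cum 319
Optimal location: km 12.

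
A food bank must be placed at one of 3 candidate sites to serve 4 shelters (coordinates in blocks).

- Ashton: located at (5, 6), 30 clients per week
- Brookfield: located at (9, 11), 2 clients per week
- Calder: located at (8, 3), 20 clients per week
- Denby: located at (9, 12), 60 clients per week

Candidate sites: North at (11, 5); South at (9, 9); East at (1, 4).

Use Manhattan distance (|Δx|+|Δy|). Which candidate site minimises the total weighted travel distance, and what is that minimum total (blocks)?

South, total 534 blocks

Total weighted distance at each candidate:
  North (11, 5): total = 866
  South (9, 9): total = 534
  East (1, 4): total = 1330
Minimum is at South with total 534 blocks.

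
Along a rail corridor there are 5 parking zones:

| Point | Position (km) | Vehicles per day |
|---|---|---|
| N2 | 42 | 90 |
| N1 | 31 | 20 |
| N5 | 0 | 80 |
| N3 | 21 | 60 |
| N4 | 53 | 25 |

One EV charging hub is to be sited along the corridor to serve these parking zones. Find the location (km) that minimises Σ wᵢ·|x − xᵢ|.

For a sum of weighted absolute distances on a line, the optimum is the weighted median (not the mean). Total weight W = 275; half-weight = 137.5.
Sort by position and accumulate weight:
  km 0 (N5, w=80) → cum 80
  km 21 (N3, w=60) → cum 140  ≥ 137.5 → median here
  km 31 (N1, w=20) → cum 160
  km 42 (N2, w=90) → cum 250
  km 53 (N4, w=25) → cum 275
Optimal location: km 21.

x = 21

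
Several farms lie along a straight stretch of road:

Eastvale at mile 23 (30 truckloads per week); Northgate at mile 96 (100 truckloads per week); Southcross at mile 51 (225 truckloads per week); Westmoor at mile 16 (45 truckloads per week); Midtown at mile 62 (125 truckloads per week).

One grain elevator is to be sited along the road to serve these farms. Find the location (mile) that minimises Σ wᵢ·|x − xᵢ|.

For a sum of weighted absolute distances on a line, the optimum is the weighted median (not the mean). Total weight W = 525; half-weight = 262.5.
Sort by position and accumulate weight:
  mile 16 (Westmoor, w=45) → cum 45
  mile 23 (Eastvale, w=30) → cum 75
  mile 51 (Southcross, w=225) → cum 300  ≥ 262.5 → median here
  mile 62 (Midtown, w=125) → cum 425
  mile 96 (Northgate, w=100) → cum 525
Optimal location: mile 51.

x = 51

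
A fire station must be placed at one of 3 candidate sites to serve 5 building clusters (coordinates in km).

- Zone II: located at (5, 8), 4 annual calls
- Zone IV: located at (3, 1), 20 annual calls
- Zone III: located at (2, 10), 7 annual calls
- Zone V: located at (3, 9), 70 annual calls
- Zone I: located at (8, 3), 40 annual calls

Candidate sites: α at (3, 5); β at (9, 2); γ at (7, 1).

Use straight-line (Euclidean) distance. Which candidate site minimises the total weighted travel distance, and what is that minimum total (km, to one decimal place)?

Total weighted distance at each candidate:
  α (3, 5): total = 625.5
  β (9, 2): total = 926.8
  γ (7, 1): total = 896.7
Minimum is at α with total 625.5 km.

α, total 625.5 km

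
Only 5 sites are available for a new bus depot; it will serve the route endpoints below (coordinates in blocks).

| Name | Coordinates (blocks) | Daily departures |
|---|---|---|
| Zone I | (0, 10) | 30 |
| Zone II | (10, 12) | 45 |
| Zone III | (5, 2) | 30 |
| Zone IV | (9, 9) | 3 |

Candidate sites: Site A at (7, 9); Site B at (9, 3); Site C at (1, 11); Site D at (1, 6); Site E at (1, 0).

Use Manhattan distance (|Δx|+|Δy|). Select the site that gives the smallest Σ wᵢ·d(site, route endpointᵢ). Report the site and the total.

Site A, total 786 blocks

Total weighted distance at each candidate:
  Site A (7, 9): total = 786
  Site B (9, 3): total = 1098
  Site C (1, 11): total = 930
  Site D (1, 6): total = 1098
  Site E (1, 0): total = 1506
Minimum is at Site A with total 786 blocks.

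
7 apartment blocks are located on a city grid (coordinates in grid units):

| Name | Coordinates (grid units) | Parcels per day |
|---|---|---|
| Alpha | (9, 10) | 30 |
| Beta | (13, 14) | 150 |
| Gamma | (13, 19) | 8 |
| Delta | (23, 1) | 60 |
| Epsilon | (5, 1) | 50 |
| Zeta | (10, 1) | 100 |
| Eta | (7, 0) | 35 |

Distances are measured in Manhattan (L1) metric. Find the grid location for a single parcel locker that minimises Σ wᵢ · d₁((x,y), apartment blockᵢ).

(13, 1)

Manhattan distance separates: Σwᵢ(|x−xᵢ|+|y−yᵢ|) = Σwᵢ|x−xᵢ| + Σwᵢ|y−yᵢ|, so x and y are optimised independently as 1-D weighted medians.
Total weight W = 433; half = 216.5.
x-coordinate, sorted with cumulative weight:
  x=5 (Epsilon, w=50) cum 50
  x=7 (Eta, w=35) cum 85
  x=9 (Alpha, w=30) cum 115
  x=10 (Zeta, w=100) cum 215
  x=13 (Beta, w=150) cum 365  ← median
  x=13 (Gamma, w=8) cum 373
  x=23 (Delta, w=60) cum 433
⇒ x* = 13
y-coordinate, sorted with cumulative weight:
  y=0 (Eta, w=35) cum 35
  y=1 (Delta, w=60) cum 95
  y=1 (Epsilon, w=50) cum 145
  y=1 (Zeta, w=100) cum 245  ← median
  y=10 (Alpha, w=30) cum 275
  y=14 (Beta, w=150) cum 425
  y=19 (Gamma, w=8) cum 433
⇒ y* = 1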